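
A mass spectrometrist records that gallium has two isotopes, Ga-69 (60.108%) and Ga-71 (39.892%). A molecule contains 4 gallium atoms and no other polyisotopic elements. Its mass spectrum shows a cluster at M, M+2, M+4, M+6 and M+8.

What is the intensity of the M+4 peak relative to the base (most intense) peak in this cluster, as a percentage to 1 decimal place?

(0.60108 + 0.39892)^4 gives M 0.1305, M+2 0.3465, M+4 0.3450, M+6 0.1526, M+8 0.0253; the largest is M+2.
P(M+2) = C(4,1) × 0.60108^3 × 0.39892^1 = 4 × 0.2171685 × 0.39892 = 0.346531 (base)
P(M+4) = C(4,2) × 0.60108^2 × 0.39892^2 = 6 × 0.36129717 × 0.15913717 = 0.344975
Relative intensity = 0.344975 / 0.346531 × 100 = 99.6

99.6%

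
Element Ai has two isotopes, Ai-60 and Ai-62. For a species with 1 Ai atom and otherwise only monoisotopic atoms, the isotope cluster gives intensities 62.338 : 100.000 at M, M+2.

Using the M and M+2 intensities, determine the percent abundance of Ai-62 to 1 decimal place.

Write p for the Ai-60 fraction. I(M+2)/I(M) = [C(1,1)·p^0·(1−p)] / p^1 = 1·(1−p)/p = 100.000/62.338 = 1.6042
(1−p)/p = 1.6042/1 = 1.6042  ⇒  p = 1/(1 + 1.6042) = 0.3840
Ai-60: 38.4%, Ai-62: 61.6%.

61.6%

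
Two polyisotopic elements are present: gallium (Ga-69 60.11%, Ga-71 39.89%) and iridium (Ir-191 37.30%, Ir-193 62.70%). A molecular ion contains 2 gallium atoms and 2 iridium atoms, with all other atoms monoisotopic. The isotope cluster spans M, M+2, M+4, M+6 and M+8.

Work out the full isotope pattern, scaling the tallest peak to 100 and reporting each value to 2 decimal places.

Gallium pattern (n=2): 0.36132121 : 0.47955758 : 0.15912121
Iridium pattern (n=2): 0.139129 : 0.467742 : 0.393129
Convolve the two distributions (both contribute in 2-u steps):
  M: 0.36132121×0.139129 = 0.050270
  M+2: 0.36132121×0.467742 + 0.47955758×0.139129 = 0.235725
  M+4: 0.36132121×0.393129 + 0.47955758×0.467742 + 0.15912121×0.139129 = 0.388493
  M+6: 0.47955758×0.393129 + 0.15912121×0.467742 = 0.262956
  M+8: 0.15912121×0.393129 = 0.062555
Scale to base peak (0.388493) = 100: 12.94 : 60.68 : 100.00 : 67.69 : 16.10

12.94 : 60.68 : 100.00 : 67.69 : 16.10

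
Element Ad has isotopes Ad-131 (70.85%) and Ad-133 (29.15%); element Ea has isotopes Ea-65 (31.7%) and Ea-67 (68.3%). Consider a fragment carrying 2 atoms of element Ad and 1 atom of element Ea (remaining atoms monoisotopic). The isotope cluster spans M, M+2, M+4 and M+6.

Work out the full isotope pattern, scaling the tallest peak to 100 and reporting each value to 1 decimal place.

Element Ad pattern (n=2): 0.50197225 : 0.4130555 : 0.08497225
Element Ea pattern (n=1): 0.3170 : 0.6830
Convolve the two distributions (both contribute in 2-u steps):
  M: 0.50197225×0.3170 = 0.159125
  M+2: 0.50197225×0.6830 + 0.4130555×0.3170 = 0.473786
  M+4: 0.4130555×0.6830 + 0.08497225×0.3170 = 0.309053
  M+6: 0.08497225×0.6830 = 0.058036
Scale to base peak (0.473786) = 100: 33.6 : 100.0 : 65.2 : 12.2

33.6 : 100.0 : 65.2 : 12.2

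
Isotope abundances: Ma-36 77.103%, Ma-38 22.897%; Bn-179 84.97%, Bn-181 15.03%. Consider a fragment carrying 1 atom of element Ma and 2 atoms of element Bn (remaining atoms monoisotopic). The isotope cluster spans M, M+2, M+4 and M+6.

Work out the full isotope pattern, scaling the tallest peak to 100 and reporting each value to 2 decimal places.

100.00 : 65.07 : 13.63 : 0.93

Element Ma pattern (n=1): 0.77103 : 0.22897
Element Bn pattern (n=2): 0.72199009 : 0.25541982 : 0.02259009
Convolve the two distributions (both contribute in 2-u steps):
  M: 0.77103×0.72199009 = 0.556676
  M+2: 0.77103×0.25541982 + 0.22897×0.72199009 = 0.362250
  M+4: 0.77103×0.02259009 + 0.22897×0.25541982 = 0.075901
  M+6: 0.22897×0.02259009 = 0.005172
Scale to base peak (0.556676) = 100: 100.00 : 65.07 : 13.63 : 0.93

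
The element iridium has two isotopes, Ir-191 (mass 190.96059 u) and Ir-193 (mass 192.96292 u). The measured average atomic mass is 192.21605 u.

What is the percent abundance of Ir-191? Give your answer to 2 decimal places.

37.30%

Writing the weighted mean with unknown fraction x of Ir-191:
190.96059·x + 192.96292·(1 − x) = 192.21605
(190.96059 − 192.96292)·x = 192.21605 − 192.96292
x = -0.74687 / -2.00233 = 0.37300 → 37.30% Ir-191, 62.70% Ir-193.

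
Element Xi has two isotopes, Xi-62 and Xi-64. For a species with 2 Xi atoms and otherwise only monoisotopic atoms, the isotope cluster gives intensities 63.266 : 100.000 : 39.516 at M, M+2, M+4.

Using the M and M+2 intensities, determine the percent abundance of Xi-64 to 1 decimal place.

44.1%

Let p = fractional abundance of Xi-62. I(M+2)/I(M) = [C(2,1)·p^1·(1−p)] / p^2 = 2·(1−p)/p = 100.000/63.266 = 1.5806
(1−p)/p = 1.5806/2 = 0.7903  ⇒  p = 1/(1 + 0.7903) = 0.5586
Xi-62: 55.9%, Xi-64: 44.1%.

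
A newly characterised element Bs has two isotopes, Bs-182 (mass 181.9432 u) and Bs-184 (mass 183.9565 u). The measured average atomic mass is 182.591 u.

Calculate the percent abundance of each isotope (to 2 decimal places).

With x = fraction of Bs-182 (so Bs-184 is 1 − x):
181.9432·x + 183.9565·(1 − x) = 182.591
(181.9432 − 183.9565)·x = 182.591 − 183.9565
x = -1.3655 / -2.0133 = 0.67824 → 67.82% Bs-182, 32.18% Bs-184.

Bs-182: 67.82%, Bs-184: 32.18%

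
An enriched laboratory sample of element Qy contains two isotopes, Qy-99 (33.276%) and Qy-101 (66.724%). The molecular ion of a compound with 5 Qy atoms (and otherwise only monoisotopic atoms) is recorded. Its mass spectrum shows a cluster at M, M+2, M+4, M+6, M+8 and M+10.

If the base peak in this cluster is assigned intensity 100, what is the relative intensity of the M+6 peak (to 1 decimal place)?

(0.33276 + 0.66724)^5 gives M 0.0041, M+2 0.0409, M+4 0.1640, M+6 0.3289, M+8 0.3298, M+10 0.1323; the largest is M+8.
P(M+8) = C(5,4) × 0.33276^1 × 0.66724^4 = 5 × 0.33276 × 0.19821125 = 0.329784 (base)
P(M+6) = C(5,3) × 0.33276^2 × 0.66724^3 = 10 × 0.11072922 × 0.2970614 = 0.328934
Relative intensity = 0.328934 / 0.329784 × 100 = 99.7

99.7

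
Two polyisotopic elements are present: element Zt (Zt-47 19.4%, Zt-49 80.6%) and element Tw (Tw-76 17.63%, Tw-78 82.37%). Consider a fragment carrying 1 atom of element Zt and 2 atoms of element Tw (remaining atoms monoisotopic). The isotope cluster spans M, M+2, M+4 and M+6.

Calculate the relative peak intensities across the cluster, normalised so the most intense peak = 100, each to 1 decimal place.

1.1 : 14.9 : 66.9 : 100.0

Element Zt pattern (n=1): 0.1940 : 0.8060
Element Tw pattern (n=2): 0.03108169 : 0.29043662 : 0.67848169
Convolve the two distributions (both contribute in 2-u steps):
  M: 0.1940×0.03108169 = 0.006030
  M+2: 0.1940×0.29043662 + 0.8060×0.03108169 = 0.081397
  M+4: 0.1940×0.67848169 + 0.8060×0.29043662 = 0.365717
  M+6: 0.8060×0.67848169 = 0.546856
Scale to base peak (0.546856) = 100: 1.1 : 14.9 : 66.9 : 100.0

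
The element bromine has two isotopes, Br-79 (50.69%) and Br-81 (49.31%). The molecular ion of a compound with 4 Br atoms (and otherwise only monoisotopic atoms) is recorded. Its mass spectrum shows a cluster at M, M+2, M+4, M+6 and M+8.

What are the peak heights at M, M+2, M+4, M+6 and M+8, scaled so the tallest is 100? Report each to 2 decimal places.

The 4 Br atoms are independent, so intensities follow the terms of (0.5069 + 0.4931)^4.
P(M) = 0.5069^4 = 0.066022
P(M+2) = 4 × 0.5069^3 × 0.4931^1 = 0.256899
P(M+4) = 6 × 0.5069^2 × 0.4931^2 = 0.374857
P(M+6) = 4 × 0.5069^1 × 0.4931^3 = 0.243101
P(M+8) = 0.4931^4 = 0.059121
The M+4 peak is largest (0.374857); scaling to 100 gives 17.61 : 68.53 : 100.00 : 64.85 : 15.77.

17.61 : 68.53 : 100.00 : 64.85 : 15.77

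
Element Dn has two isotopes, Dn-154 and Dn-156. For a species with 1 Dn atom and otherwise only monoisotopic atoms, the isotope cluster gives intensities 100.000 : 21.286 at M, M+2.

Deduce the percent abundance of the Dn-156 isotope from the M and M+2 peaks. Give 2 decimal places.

17.55%

Write p for the Dn-154 fraction. I(M+2)/I(M) = [C(1,1)·p^0·(1−p)] / p^1 = 1·(1−p)/p = 21.286/100.000 = 0.2129
(1−p)/p = 0.2129/1 = 0.2129  ⇒  p = 1/(1 + 0.2129) = 0.8245
Dn-154: 82.45%, Dn-156: 17.55%.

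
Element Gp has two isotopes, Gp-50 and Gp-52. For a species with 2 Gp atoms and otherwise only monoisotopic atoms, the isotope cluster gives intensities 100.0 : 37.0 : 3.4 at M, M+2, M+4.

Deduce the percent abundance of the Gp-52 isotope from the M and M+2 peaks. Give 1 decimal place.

15.6%

If p is the fraction of Gp that is Gp-50, then I(M+2)/I(M) = [C(2,1)·p^1·(1−p)] / p^2 = 2·(1−p)/p = 37.0/100.0 = 0.3700
(1−p)/p = 0.3700/2 = 0.1850  ⇒  p = 1/(1 + 0.1850) = 0.8439
Gp-50: 84.4%, Gp-52: 15.6%.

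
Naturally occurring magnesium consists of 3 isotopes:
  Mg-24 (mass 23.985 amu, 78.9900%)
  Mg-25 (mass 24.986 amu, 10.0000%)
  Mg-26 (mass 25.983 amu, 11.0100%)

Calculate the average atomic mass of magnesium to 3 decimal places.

Weight each isotope mass by its fractional abundance: 0.789900 × 23.985 + 0.100000 × 24.986 + 0.110100 × 25.983
= 18.9458 + 2.4986 + 2.8607 = 24.3051 amu

24.305 amu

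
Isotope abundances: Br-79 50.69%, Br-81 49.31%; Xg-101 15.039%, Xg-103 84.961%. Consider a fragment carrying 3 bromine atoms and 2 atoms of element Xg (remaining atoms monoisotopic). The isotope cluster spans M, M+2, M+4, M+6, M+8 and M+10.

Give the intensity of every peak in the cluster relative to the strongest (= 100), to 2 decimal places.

Bromine pattern (n=3): 0.13024674 : 0.3801026 : 0.36975457 : 0.11989609
Element Xg pattern (n=2): 0.02261715 : 0.2555457 : 0.72183715
Convolve the two distributions (both contribute in 2-u steps):
  M: 0.13024674×0.02261715 = 0.002946
  M+2: 0.13024674×0.2555457 + 0.3801026×0.02261715 = 0.041881
  M+4: 0.13024674×0.72183715 + 0.3801026×0.2555457 + 0.36975457×0.02261715 = 0.199513
  M+6: 0.3801026×0.72183715 + 0.36975457×0.2555457 + 0.11989609×0.02261715 = 0.371573
  M+8: 0.36975457×0.72183715 + 0.11989609×0.2555457 = 0.297542
  M+10: 0.11989609×0.72183715 = 0.086545
Scale to base peak (0.371573) = 100: 0.79 : 11.27 : 53.69 : 100.00 : 80.08 : 23.29

0.79 : 11.27 : 53.69 : 100.00 : 80.08 : 23.29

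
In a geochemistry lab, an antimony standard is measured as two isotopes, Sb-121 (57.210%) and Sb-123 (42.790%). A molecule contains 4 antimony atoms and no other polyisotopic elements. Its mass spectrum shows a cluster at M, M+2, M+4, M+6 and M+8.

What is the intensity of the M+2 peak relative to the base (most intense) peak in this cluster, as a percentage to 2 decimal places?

89.13%

Term probabilities: M 0.1071, M+2 0.3205, M+4 0.3596, M+6 0.1793, M+8 0.0335. Base peak = M+4.
P(M+4) = C(4,2) × 0.57210^2 × 0.42790^2 = 6 × 0.32729841 × 0.18309841 = 0.359567 (base)
P(M+2) = C(4,1) × 0.57210^3 × 0.42790^1 = 4 × 0.18724742 × 0.4279 = 0.320493
Relative intensity = 0.320493 / 0.359567 × 100 = 89.13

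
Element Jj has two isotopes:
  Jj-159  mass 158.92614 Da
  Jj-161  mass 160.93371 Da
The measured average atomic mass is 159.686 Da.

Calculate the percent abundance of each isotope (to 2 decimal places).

With x = fraction of Jj-159 (so Jj-161 is 1 − x):
158.92614·x + 160.93371·(1 − x) = 159.686
(158.92614 − 160.93371)·x = 159.686 − 160.93371
x = -1.24771 / -2.00757 = 0.62150 → 62.15% Jj-159, 37.85% Jj-161.

Jj-159: 62.15%, Jj-161: 37.85%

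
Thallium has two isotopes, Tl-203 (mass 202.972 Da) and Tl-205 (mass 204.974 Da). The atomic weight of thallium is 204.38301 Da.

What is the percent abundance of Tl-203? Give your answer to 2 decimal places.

With x = fraction of Tl-203 (so Tl-205 is 1 − x):
202.972·x + 204.974·(1 − x) = 204.38301
(202.972 − 204.974)·x = 204.38301 − 204.974
x = -0.59099 / -2.002 = 0.29520 → 29.52% Tl-203, 70.48% Tl-205.

29.52%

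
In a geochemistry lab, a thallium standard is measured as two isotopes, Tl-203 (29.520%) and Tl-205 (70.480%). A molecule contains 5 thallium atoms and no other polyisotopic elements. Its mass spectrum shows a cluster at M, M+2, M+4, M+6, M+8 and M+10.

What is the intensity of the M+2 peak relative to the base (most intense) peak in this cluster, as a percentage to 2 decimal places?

7.35%

Term probabilities: M 0.0022, M+2 0.0268, M+4 0.1278, M+6 0.3051, M+8 0.3642, M+10 0.1739. Base peak = M+8.
P(M+8) = C(5,4) × 0.29520^1 × 0.70480^4 = 5 × 0.2952 × 0.24675365 = 0.364208 (base)
P(M+2) = C(5,1) × 0.29520^4 × 0.70480^1 = 5 × 0.00759391 × 0.7048 = 0.026761
Relative intensity = 0.026761 / 0.364208 × 100 = 7.35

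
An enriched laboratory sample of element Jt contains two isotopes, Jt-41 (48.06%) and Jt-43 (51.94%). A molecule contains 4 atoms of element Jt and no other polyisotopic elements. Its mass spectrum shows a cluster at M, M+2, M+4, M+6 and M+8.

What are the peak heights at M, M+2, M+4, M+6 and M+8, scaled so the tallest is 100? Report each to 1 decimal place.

Expanding (0.4806 + 0.5194)^4:
P(M) = 0.4806^4 = 0.053350
P(M+2) = 4 × 0.4806^3 × 0.5194^1 = 0.230629
P(M+4) = 6 × 0.4806^2 × 0.5194^2 = 0.373872
P(M+6) = 4 × 0.4806^1 × 0.5194^3 = 0.269370
P(M+8) = 0.5194^4 = 0.072779
The M+4 peak is largest (0.373872); scaling to 100 gives 14.3 : 61.7 : 100.0 : 72.0 : 19.5.

14.3 : 61.7 : 100.0 : 72.0 : 19.5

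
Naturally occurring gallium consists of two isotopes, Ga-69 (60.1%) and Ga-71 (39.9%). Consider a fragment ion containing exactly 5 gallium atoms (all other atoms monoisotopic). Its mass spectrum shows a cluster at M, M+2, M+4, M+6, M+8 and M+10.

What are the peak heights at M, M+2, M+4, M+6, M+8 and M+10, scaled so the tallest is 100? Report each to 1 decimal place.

Expanding (0.601 + 0.399)^5:
P(M) = 0.601^5 = 0.078410
P(M+2) = 5 × 0.601^4 × 0.399^1 = 0.260280
P(M+4) = 10 × 0.601^3 × 0.399^2 = 0.345596
P(M+6) = 10 × 0.601^2 × 0.399^3 = 0.229439
P(M+8) = 5 × 0.601^1 × 0.399^4 = 0.076162
P(M+10) = 0.399^5 = 0.010113
The M+4 peak is largest (0.345596); scaling to 100 gives 22.7 : 75.3 : 100.0 : 66.4 : 22.0 : 2.9.

22.7 : 75.3 : 100.0 : 66.4 : 22.0 : 2.9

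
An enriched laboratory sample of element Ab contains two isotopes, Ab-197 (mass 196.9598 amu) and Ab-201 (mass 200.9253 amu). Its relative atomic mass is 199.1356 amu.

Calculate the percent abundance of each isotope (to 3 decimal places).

Ab-197: 45.132%, Ab-201: 54.868%

Let x be the fractional abundance of Ab-197; then Ab-201 has abundance 1 − x.
196.9598·x + 200.9253·(1 − x) = 199.1356
(196.9598 − 200.9253)·x = 199.1356 − 200.9253
x = -1.7897 / -3.9655 = 0.45132 → 45.132% Ab-197, 54.868% Ab-201.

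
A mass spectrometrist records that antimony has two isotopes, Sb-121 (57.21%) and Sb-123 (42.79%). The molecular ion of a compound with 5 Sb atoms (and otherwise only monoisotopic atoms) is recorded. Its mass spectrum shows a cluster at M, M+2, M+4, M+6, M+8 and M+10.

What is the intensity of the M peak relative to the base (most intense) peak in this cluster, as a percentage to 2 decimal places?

(0.5721 + 0.4279)^5 gives M 0.0613, M+2 0.2292, M+4 0.3428, M+6 0.2564, M+8 0.0959, M+10 0.0143; the largest is M+4.
P(M+4) = C(5,2) × 0.5721^3 × 0.4279^2 = 10 × 0.18724742 × 0.18309841 = 0.342847 (base)
P(M) = C(5,0) × 0.5721^5 × 0.4279^0 = 1 × 0.06128578 × 1.0000 = 0.061286
Relative intensity = 0.061286 / 0.342847 × 100 = 17.88

17.88%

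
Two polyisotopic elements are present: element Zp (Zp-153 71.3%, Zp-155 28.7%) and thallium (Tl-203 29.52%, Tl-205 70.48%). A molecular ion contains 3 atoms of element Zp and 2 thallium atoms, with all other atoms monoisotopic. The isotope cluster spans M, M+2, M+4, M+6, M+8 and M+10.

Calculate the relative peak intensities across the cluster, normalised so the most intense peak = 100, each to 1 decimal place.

Element Zp pattern (n=3): 0.3624671 : 0.43770571 : 0.17618729 : 0.0236399
Thallium pattern (n=2): 0.08714304 : 0.41611392 : 0.49674304
Convolve the two distributions (both contribute in 2-u steps):
  M: 0.3624671×0.08714304 = 0.031586
  M+2: 0.3624671×0.41611392 + 0.43770571×0.08714304 = 0.188971
  M+4: 0.3624671×0.49674304 + 0.43770571×0.41611392 + 0.17618729×0.08714304 = 0.377542
  M+6: 0.43770571×0.49674304 + 0.17618729×0.41611392 + 0.0236399×0.08714304 = 0.292801
  M+8: 0.17618729×0.49674304 + 0.0236399×0.41611392 = 0.097357
  M+10: 0.0236399×0.49674304 = 0.011743
Scale to base peak (0.377542) = 100: 8.4 : 50.1 : 100.0 : 77.6 : 25.8 : 3.1

8.4 : 50.1 : 100.0 : 77.6 : 25.8 : 3.1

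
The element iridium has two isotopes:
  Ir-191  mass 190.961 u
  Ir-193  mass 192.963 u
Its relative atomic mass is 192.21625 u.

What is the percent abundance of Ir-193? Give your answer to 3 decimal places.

With x = fraction of Ir-191 (so Ir-193 is 1 − x):
190.961·x + 192.963·(1 − x) = 192.21625
(190.961 − 192.963)·x = 192.21625 − 192.963
x = -0.74675 / -2.002 = 0.37300 → 37.300% Ir-191, 62.700% Ir-193.

62.700%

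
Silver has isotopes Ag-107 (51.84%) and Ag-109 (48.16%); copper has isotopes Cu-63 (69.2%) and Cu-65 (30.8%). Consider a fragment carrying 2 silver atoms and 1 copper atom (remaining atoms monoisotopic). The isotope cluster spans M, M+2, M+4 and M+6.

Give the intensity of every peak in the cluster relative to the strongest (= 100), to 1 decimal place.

43.4 : 100.0 : 73.4 : 16.7

Silver pattern (n=2): 0.26873856 : 0.49932288 : 0.23193856
Copper pattern (n=1): 0.6920 : 0.3080
Convolve the two distributions (both contribute in 2-u steps):
  M: 0.26873856×0.6920 = 0.185967
  M+2: 0.26873856×0.3080 + 0.49932288×0.6920 = 0.428303
  M+4: 0.49932288×0.3080 + 0.23193856×0.6920 = 0.314293
  M+6: 0.23193856×0.3080 = 0.071437
Scale to base peak (0.428303) = 100: 43.4 : 100.0 : 73.4 : 16.7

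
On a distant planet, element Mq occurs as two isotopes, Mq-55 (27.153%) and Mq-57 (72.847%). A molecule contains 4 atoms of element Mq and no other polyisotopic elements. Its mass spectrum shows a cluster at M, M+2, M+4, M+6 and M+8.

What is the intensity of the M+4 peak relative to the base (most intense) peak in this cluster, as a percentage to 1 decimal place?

55.9%

(0.27153 + 0.72847)^4 gives M 0.0054, M+2 0.0583, M+4 0.2348, M+6 0.4199, M+8 0.2816; the largest is M+6.
P(M+6) = C(4,3) × 0.27153^1 × 0.72847^3 = 4 × 0.27153 × 0.38657611 = 0.419868 (base)
P(M+4) = C(4,2) × 0.27153^2 × 0.72847^2 = 6 × 0.07372854 × 0.53066854 = 0.234753
Relative intensity = 0.234753 / 0.419868 × 100 = 55.9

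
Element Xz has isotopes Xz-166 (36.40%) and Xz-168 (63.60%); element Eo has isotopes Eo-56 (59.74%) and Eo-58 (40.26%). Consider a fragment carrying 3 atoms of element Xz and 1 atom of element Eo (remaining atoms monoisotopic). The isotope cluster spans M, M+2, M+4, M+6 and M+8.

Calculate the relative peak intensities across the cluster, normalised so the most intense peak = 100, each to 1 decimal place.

Element Xz pattern (n=3): 0.04822854 : 0.25280237 : 0.44170963 : 0.25725946
Element Eo pattern (n=1): 0.5974 : 0.4026
Convolve the two distributions (both contribute in 2-u steps):
  M: 0.04822854×0.5974 = 0.028812
  M+2: 0.04822854×0.4026 + 0.25280237×0.5974 = 0.170441
  M+4: 0.25280237×0.4026 + 0.44170963×0.5974 = 0.365656
  M+6: 0.44170963×0.4026 + 0.25725946×0.5974 = 0.331519
  M+8: 0.25725946×0.4026 = 0.103573
Scale to base peak (0.365656) = 100: 7.9 : 46.6 : 100.0 : 90.7 : 28.3

7.9 : 46.6 : 100.0 : 90.7 : 28.3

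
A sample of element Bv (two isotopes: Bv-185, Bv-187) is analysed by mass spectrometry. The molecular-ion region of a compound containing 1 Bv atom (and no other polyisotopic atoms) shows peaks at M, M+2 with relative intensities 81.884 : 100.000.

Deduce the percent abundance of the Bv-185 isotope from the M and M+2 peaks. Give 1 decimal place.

45.0%

If p is the fraction of Bv that is Bv-185, then I(M+2)/I(M) = [C(1,1)·p^0·(1−p)] / p^1 = 1·(1−p)/p = 100.000/81.884 = 1.2212
(1−p)/p = 1.2212/1 = 1.2212  ⇒  p = 1/(1 + 1.2212) = 0.4502
Bv-185: 45.0%, Bv-187: 55.0%.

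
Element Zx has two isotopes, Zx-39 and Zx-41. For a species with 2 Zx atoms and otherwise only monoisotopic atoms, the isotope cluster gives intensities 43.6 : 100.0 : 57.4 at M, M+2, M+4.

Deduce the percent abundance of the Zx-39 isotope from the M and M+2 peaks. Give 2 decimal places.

46.58%

Write p for the Zx-39 fraction. I(M+2)/I(M) = [C(2,1)·p^1·(1−p)] / p^2 = 2·(1−p)/p = 100.0/43.6 = 2.2936
(1−p)/p = 2.2936/2 = 1.1468  ⇒  p = 1/(1 + 1.1468) = 0.4658
Zx-39: 46.58%, Zx-41: 53.42%.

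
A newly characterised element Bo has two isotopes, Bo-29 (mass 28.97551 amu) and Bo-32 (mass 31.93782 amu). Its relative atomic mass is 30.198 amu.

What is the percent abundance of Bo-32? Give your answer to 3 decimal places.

Let x be the fractional abundance of Bo-29; then Bo-32 has abundance 1 − x.
28.97551·x + 31.93782·(1 − x) = 30.198
(28.97551 − 31.93782)·x = 30.198 − 31.93782
x = -1.73982 / -2.96231 = 0.58732 → 58.732% Bo-29, 41.268% Bo-32.

41.268%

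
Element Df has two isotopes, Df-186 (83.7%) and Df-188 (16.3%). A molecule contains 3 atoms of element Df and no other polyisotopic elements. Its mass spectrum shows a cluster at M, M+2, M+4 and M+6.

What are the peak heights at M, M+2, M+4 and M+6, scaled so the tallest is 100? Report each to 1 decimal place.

Each Df atom is independently Df-186 (p = 0.837) or Df-188 (q = 0.163); the cluster is the binomial expansion (p + q)^3.
P(M) = 0.837^3 = 0.586376
P(M+2) = 3 × 0.837^2 × 0.163^1 = 0.342578
P(M+4) = 3 × 0.837^1 × 0.163^2 = 0.066715
P(M+6) = 0.163^3 = 0.004331
The M peak is largest (0.586376); scaling to 100 gives 100.0 : 58.4 : 11.4 : 0.7.

100.0 : 58.4 : 11.4 : 0.7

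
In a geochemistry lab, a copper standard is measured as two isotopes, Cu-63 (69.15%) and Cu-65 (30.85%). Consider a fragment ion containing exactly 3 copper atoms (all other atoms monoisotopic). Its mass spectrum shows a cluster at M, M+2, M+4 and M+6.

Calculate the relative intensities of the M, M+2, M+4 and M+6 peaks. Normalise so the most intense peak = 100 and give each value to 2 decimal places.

Each Cu atom is independently Cu-63 (p = 0.6915) or Cu-65 (q = 0.3085); the cluster is the binomial expansion (p + q)^3.
P(M) = 0.6915^3 = 0.330656
P(M+2) = 3 × 0.6915^2 × 0.3085^1 = 0.442548
P(M+4) = 3 × 0.6915^1 × 0.3085^2 = 0.197435
P(M+6) = 0.3085^3 = 0.029361
The M+2 peak is largest (0.442548); scaling to 100 gives 74.72 : 100.00 : 44.61 : 6.63.

74.72 : 100.00 : 44.61 : 6.63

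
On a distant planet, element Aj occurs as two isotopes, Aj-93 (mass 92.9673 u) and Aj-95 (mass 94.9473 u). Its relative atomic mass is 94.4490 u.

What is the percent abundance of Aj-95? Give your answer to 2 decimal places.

74.83%

Let x be the fractional abundance of Aj-93; then Aj-95 has abundance 1 − x.
92.9673·x + 94.9473·(1 − x) = 94.4490
(92.9673 − 94.9473)·x = 94.4490 − 94.9473
x = -0.4983 / -1.9800 = 0.25167 → 25.17% Aj-93, 74.83% Aj-95.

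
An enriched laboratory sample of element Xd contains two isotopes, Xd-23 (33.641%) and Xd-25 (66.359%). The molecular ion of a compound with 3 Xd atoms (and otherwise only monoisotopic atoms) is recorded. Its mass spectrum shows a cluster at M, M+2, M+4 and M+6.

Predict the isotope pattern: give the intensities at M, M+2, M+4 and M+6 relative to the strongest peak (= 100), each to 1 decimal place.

Expanding (0.33641 + 0.66359)^3:
P(M) = 0.33641^3 = 0.038072
P(M+2) = 3 × 0.33641^2 × 0.66359^1 = 0.225299
P(M+4) = 3 × 0.33641^1 × 0.66359^2 = 0.444416
P(M+6) = 0.66359^3 = 0.292213
The M+4 peak is largest (0.444416); scaling to 100 gives 8.6 : 50.7 : 100.0 : 65.8.

8.6 : 50.7 : 100.0 : 65.8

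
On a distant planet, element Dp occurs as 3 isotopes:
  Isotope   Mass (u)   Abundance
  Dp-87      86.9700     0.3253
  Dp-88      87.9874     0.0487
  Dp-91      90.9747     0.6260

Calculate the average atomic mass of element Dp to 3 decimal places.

The abundance-weighted mean is 0.3253 × 86.9700 + 0.0487 × 87.9874 + 0.6260 × 90.9747
= 28.29134 + 4.28499 + 56.95016 = 89.52649 u

89.526 u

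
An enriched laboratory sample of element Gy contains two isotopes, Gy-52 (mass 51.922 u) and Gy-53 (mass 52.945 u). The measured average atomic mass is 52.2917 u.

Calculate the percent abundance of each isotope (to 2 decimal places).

Gy-52: 63.86%, Gy-53: 36.14%

With x = fraction of Gy-52 (so Gy-53 is 1 − x):
51.922·x + 52.945·(1 − x) = 52.2917
(51.922 − 52.945)·x = 52.2917 − 52.945
x = -0.6533 / -1.023 = 0.63861 → 63.86% Gy-52, 36.14% Gy-53.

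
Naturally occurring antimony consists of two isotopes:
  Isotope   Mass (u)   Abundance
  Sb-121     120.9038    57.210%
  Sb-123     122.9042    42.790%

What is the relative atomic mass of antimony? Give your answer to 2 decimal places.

The abundance-weighted mean is 0.57210 × 120.9038 + 0.42790 × 122.9042
= 69.16906 + 52.59071 = 121.75977 u

121.76 u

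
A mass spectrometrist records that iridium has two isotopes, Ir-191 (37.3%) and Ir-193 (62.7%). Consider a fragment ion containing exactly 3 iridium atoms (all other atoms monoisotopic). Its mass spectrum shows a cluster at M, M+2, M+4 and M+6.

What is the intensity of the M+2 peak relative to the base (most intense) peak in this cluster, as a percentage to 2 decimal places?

Binomial terms of (0.373 + 0.627)^3: M 0.0519, M+2 0.2617, M+4 0.4399, M+6 0.2465 → M+4 is the base peak.
P(M+4) = C(3,2) × 0.373^1 × 0.627^2 = 3 × 0.3730 × 0.393129 = 0.439911 (base)
P(M+2) = C(3,1) × 0.373^2 × 0.627^1 = 3 × 0.139129 × 0.6270 = 0.261702
Relative intensity = 0.261702 / 0.439911 × 100 = 59.49

59.49%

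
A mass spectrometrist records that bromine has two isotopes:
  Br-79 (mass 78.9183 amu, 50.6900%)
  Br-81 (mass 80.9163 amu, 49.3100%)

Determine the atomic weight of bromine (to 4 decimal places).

79.9035 amu

Weight each isotope mass by its fractional abundance: 0.506900 × 78.9183 + 0.493100 × 80.9163
= 40.00369 + 39.89983 = 79.90352 amu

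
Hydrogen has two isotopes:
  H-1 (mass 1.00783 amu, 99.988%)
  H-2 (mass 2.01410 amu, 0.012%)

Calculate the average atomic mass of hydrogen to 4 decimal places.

1.0080 amu

Ar = Σ fᵢ·mᵢ = 0.99988 × 1.00783 + 0.00012 × 2.01410
= 1.007709 + 0.000242 = 1.007951 amu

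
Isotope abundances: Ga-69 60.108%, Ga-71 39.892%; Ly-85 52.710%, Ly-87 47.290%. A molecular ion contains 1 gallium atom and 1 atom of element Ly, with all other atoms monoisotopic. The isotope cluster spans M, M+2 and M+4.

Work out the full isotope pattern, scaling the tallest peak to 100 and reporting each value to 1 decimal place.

Gallium pattern (n=1): 0.60108 : 0.39892
Element Ly pattern (n=1): 0.5271 : 0.4729
Convolve the two distributions (both contribute in 2-u steps):
  M: 0.60108×0.5271 = 0.316829
  M+2: 0.60108×0.4729 + 0.39892×0.5271 = 0.494521
  M+4: 0.39892×0.4729 = 0.188649
Scale to base peak (0.494521) = 100: 64.1 : 100.0 : 38.1

64.1 : 100.0 : 38.1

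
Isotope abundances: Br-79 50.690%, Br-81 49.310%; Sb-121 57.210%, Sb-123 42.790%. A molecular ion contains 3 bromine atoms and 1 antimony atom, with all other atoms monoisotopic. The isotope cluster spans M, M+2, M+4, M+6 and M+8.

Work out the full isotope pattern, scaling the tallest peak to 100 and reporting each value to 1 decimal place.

19.9 : 73.0 : 100.0 : 60.6 : 13.7

Bromine pattern (n=3): 0.13024674 : 0.3801026 : 0.36975457 : 0.11989609
Antimony pattern (n=1): 0.5721 : 0.4279
Convolve the two distributions (both contribute in 2-u steps):
  M: 0.13024674×0.5721 = 0.074514
  M+2: 0.13024674×0.4279 + 0.3801026×0.5721 = 0.273189
  M+4: 0.3801026×0.4279 + 0.36975457×0.5721 = 0.374182
  M+6: 0.36975457×0.4279 + 0.11989609×0.5721 = 0.226811
  M+8: 0.11989609×0.4279 = 0.051304
Scale to base peak (0.374182) = 100: 19.9 : 73.0 : 100.0 : 60.6 : 13.7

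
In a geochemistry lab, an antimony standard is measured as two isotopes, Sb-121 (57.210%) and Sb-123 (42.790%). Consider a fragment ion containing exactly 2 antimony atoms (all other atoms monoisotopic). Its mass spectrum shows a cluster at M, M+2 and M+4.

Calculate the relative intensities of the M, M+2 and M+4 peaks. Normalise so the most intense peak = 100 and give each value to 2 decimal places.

66.85 : 100.00 : 37.40

The 2 Sb atoms are independent, so intensities follow the terms of (0.57210 + 0.42790)^2.
P(M) = 0.57210^2 = 0.327298
P(M+2) = 2 × 0.57210^1 × 0.42790^1 = 0.489603
P(M+4) = 0.42790^2 = 0.183098
The M+2 peak is largest (0.489603); scaling to 100 gives 66.85 : 100.00 : 37.40.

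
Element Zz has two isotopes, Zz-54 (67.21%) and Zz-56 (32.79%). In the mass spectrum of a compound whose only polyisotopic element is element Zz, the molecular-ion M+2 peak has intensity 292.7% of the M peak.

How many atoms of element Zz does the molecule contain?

6

With n Zz atoms, P(M+2)/P(M) = C(n,1)·p^(n−1)q / p^n = n·q/p = n · 0.3279/0.6721.
n = 2.927 × 0.6721/0.3279 = 6.00 ≈ 6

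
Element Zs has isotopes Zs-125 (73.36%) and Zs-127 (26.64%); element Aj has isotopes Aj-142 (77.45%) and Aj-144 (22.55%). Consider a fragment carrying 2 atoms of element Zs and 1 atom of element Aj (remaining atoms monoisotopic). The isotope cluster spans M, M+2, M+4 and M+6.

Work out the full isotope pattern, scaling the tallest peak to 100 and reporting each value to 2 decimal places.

Element Zs pattern (n=2): 0.53816896 : 0.39086208 : 0.07096896
Element Aj pattern (n=1): 0.7745 : 0.2255
Convolve the two distributions (both contribute in 2-u steps):
  M: 0.53816896×0.7745 = 0.416812
  M+2: 0.53816896×0.2255 + 0.39086208×0.7745 = 0.424080
  M+4: 0.39086208×0.2255 + 0.07096896×0.7745 = 0.143105
  M+6: 0.07096896×0.2255 = 0.016004
Scale to base peak (0.424080) = 100: 98.29 : 100.00 : 33.74 : 3.77

98.29 : 100.00 : 33.74 : 3.77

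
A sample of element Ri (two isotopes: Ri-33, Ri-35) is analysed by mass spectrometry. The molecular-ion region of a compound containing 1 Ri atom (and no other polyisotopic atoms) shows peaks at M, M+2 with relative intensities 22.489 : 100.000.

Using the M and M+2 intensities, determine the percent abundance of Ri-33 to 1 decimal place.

If p is the fraction of Ri that is Ri-33, then I(M+2)/I(M) = [C(1,1)·p^0·(1−p)] / p^1 = 1·(1−p)/p = 100.000/22.489 = 4.4466
(1−p)/p = 4.4466/1 = 4.4466  ⇒  p = 1/(1 + 4.4466) = 0.1836
Ri-33: 18.4%, Ri-35: 81.6%.

18.4%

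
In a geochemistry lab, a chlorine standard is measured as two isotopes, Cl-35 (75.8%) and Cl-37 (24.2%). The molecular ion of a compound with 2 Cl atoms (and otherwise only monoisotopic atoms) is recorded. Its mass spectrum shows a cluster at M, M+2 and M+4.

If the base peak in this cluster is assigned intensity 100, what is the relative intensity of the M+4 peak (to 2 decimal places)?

Binomial terms of (0.758 + 0.242)^2: M 0.5746, M+2 0.3669, M+4 0.0586 → M is the base peak.
P(M) = C(2,0) × 0.758^2 × 0.242^0 = 1 × 0.574564 × 1.0000 = 0.574564 (base)
P(M+4) = C(2,2) × 0.758^0 × 0.242^2 = 1 × 1.0000 × 0.058564 = 0.058564
Relative intensity = 0.058564 / 0.574564 × 100 = 10.19

10.19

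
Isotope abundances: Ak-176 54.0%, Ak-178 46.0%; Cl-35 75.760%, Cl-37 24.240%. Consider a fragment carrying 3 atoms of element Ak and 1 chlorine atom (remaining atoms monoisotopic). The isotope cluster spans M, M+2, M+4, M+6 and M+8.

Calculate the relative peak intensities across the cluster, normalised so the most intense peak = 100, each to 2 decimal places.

33.39 : 96.02 : 100.00 : 43.90 : 6.60

Element Ak pattern (n=3): 0.157464 : 0.402408 : 0.342792 : 0.097336
Chlorine pattern (n=1): 0.7576 : 0.2424
Convolve the two distributions (both contribute in 2-u steps):
  M: 0.157464×0.7576 = 0.119295
  M+2: 0.157464×0.2424 + 0.402408×0.7576 = 0.343034
  M+4: 0.402408×0.2424 + 0.342792×0.7576 = 0.357243
  M+6: 0.342792×0.2424 + 0.097336×0.7576 = 0.156835
  M+8: 0.097336×0.2424 = 0.023594
Scale to base peak (0.357243) = 100: 33.39 : 96.02 : 100.00 : 43.90 : 6.60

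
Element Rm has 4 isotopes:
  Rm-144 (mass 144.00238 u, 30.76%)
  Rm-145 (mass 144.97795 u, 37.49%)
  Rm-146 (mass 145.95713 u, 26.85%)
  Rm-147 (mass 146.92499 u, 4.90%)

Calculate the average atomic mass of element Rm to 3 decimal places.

145.036 u

Weight each isotope mass by its fractional abundance: 0.3076 × 144.00238 + 0.3749 × 144.97795 + 0.2685 × 145.95713 + 0.0490 × 146.92499
= 44.295132 + 54.352233 + 39.189489 + 7.199325 = 145.036179 u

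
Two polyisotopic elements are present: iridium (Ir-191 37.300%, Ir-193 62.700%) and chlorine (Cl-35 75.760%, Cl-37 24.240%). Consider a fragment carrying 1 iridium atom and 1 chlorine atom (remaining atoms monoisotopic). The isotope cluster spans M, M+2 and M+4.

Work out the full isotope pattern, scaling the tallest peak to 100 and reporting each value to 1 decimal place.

50.0 : 100.0 : 26.9

Iridium pattern (n=1): 0.3730 : 0.6270
Chlorine pattern (n=1): 0.7576 : 0.2424
Convolve the two distributions (both contribute in 2-u steps):
  M: 0.3730×0.7576 = 0.282585
  M+2: 0.3730×0.2424 + 0.6270×0.7576 = 0.565430
  M+4: 0.6270×0.2424 = 0.151985
Scale to base peak (0.565430) = 100: 50.0 : 100.0 : 26.9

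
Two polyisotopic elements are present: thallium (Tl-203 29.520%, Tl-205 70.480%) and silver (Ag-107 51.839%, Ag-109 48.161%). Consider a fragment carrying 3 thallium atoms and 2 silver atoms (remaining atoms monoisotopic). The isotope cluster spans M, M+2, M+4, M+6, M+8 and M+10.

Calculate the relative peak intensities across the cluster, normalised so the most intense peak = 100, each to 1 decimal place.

1.9 : 17.5 : 60.6 : 100.0 : 77.7 : 22.8

Thallium pattern (n=3): 0.02572463 : 0.18425524 : 0.43991564 : 0.35010449
Silver pattern (n=2): 0.26872819 : 0.49932362 : 0.23194819
Convolve the two distributions (both contribute in 2-u steps):
  M: 0.02572463×0.26872819 = 0.006913
  M+2: 0.02572463×0.49932362 + 0.18425524×0.26872819 = 0.062359
  M+4: 0.02572463×0.23194819 + 0.18425524×0.49932362 + 0.43991564×0.26872819 = 0.216188
  M+6: 0.18425524×0.23194819 + 0.43991564×0.49932362 + 0.35010449×0.26872819 = 0.356481
  M+8: 0.43991564×0.23194819 + 0.35010449×0.49932362 = 0.276853
  M+10: 0.35010449×0.23194819 = 0.081206
Scale to base peak (0.356481) = 100: 1.9 : 17.5 : 60.6 : 100.0 : 77.7 : 22.8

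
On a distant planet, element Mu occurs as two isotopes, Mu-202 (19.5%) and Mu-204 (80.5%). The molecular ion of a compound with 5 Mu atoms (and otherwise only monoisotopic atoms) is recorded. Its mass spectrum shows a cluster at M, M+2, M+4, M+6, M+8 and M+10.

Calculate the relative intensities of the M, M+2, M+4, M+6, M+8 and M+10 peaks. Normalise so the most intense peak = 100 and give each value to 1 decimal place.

0.1 : 1.4 : 11.7 : 48.4 : 100.0 : 82.6

Each Mu atom is independently Mu-202 (p = 0.195) or Mu-204 (q = 0.805); the cluster is the binomial expansion (p + q)^5.
P(M) = 0.195^5 = 0.000282
P(M+2) = 5 × 0.195^4 × 0.805^1 = 0.005820
P(M+4) = 10 × 0.195^3 × 0.805^2 = 0.048050
P(M+6) = 10 × 0.195^2 × 0.805^3 = 0.198361
P(M+8) = 5 × 0.195^1 × 0.805^4 = 0.409438
P(M+10) = 0.805^5 = 0.338049
The M+8 peak is largest (0.409438); scaling to 100 gives 0.1 : 1.4 : 11.7 : 48.4 : 100.0 : 82.6.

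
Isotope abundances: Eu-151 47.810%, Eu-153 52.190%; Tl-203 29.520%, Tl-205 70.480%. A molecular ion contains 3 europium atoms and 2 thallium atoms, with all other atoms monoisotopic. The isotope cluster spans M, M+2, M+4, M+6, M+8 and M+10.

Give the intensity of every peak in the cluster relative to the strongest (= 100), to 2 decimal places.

2.70 : 21.73 : 67.26 : 100.00 : 71.79 : 20.02

Europium pattern (n=3): 0.10928391 : 0.3578871 : 0.39067407 : 0.14215492
Thallium pattern (n=2): 0.08714304 : 0.41611392 : 0.49674304
Convolve the two distributions (both contribute in 2-u steps):
  M: 0.10928391×0.08714304 = 0.009523
  M+2: 0.10928391×0.41611392 + 0.3578871×0.08714304 = 0.076662
  M+4: 0.10928391×0.49674304 + 0.3578871×0.41611392 + 0.39067407×0.08714304 = 0.237252
  M+6: 0.3578871×0.49674304 + 0.39067407×0.41611392 + 0.14215492×0.08714304 = 0.352731
  M+8: 0.39067407×0.49674304 + 0.14215492×0.41611392 = 0.253217
  M+10: 0.14215492×0.49674304 = 0.070614
Scale to base peak (0.352731) = 100: 2.70 : 21.73 : 67.26 : 100.00 : 71.79 : 20.02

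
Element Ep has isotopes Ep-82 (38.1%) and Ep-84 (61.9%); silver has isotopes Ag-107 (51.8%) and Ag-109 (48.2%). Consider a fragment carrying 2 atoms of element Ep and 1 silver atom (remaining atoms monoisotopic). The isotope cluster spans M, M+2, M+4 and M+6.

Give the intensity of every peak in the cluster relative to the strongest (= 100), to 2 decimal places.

Element Ep pattern (n=2): 0.145161 : 0.471678 : 0.383161
Silver pattern (n=1): 0.5180 : 0.4820
Convolve the two distributions (both contribute in 2-u steps):
  M: 0.145161×0.5180 = 0.075193
  M+2: 0.145161×0.4820 + 0.471678×0.5180 = 0.314297
  M+4: 0.471678×0.4820 + 0.383161×0.5180 = 0.425826
  M+6: 0.383161×0.4820 = 0.184684
Scale to base peak (0.425826) = 100: 17.66 : 73.81 : 100.00 : 43.37

17.66 : 73.81 : 100.00 : 43.37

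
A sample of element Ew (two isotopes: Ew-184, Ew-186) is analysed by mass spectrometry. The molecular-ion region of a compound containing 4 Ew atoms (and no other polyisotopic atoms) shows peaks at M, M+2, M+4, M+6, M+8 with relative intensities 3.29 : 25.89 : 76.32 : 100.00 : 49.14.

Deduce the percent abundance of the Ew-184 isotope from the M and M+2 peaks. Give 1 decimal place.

Write p for the Ew-184 fraction. I(M+2)/I(M) = [C(4,1)·p^3·(1−p)] / p^4 = 4·(1−p)/p = 25.89/3.29 = 7.8693
(1−p)/p = 7.8693/4 = 1.9673  ⇒  p = 1/(1 + 1.9673) = 0.3370
Ew-184: 33.7%, Ew-186: 66.3%.

33.7%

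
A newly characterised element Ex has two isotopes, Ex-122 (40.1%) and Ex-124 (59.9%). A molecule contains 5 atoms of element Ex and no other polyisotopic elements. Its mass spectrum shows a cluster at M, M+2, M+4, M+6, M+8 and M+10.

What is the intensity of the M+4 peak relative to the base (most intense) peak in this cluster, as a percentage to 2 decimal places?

Term probabilities: M 0.0104, M+2 0.0774, M+4 0.2314, M+6 0.3456, M+8 0.2581, M+10 0.0771. Base peak = M+6.
P(M+6) = C(5,3) × 0.401^2 × 0.599^3 = 10 × 0.160801 × 0.2149218 = 0.345596 (base)
P(M+4) = C(5,2) × 0.401^3 × 0.599^2 = 10 × 0.0644812 × 0.358801 = 0.231359
Relative intensity = 0.231359 / 0.345596 × 100 = 66.94

66.94%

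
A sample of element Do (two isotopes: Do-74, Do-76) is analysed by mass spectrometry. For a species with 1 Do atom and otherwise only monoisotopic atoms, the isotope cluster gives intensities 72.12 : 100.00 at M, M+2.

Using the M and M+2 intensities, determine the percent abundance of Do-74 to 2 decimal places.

Write p for the Do-74 fraction. I(M+2)/I(M) = [C(1,1)·p^0·(1−p)] / p^1 = 1·(1−p)/p = 100.00/72.12 = 1.3866
(1−p)/p = 1.3866/1 = 1.3866  ⇒  p = 1/(1 + 1.3866) = 0.4190
Do-74: 41.90%, Do-76: 58.10%.

41.90%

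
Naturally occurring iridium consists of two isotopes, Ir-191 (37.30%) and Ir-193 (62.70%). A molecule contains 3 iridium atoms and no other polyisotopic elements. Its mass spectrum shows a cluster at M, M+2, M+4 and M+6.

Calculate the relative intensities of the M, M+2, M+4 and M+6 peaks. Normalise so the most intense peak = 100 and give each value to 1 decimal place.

The 3 Ir atoms are independent, so intensities follow the terms of (0.3730 + 0.6270)^3.
P(M) = 0.3730^3 = 0.051895
P(M+2) = 3 × 0.3730^2 × 0.6270^1 = 0.261702
P(M+4) = 3 × 0.3730^1 × 0.6270^2 = 0.439911
P(M+6) = 0.6270^3 = 0.246492
The M+4 peak is largest (0.439911); scaling to 100 gives 11.8 : 59.5 : 100.0 : 56.0.

11.8 : 59.5 : 100.0 : 56.0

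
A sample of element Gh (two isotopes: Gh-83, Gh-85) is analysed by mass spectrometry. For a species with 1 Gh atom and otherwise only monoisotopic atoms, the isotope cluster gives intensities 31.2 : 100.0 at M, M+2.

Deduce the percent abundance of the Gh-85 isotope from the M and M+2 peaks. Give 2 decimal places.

76.22%

If p is the fraction of Gh that is Gh-83, then I(M+2)/I(M) = [C(1,1)·p^0·(1−p)] / p^1 = 1·(1−p)/p = 100.0/31.2 = 3.2051
(1−p)/p = 3.2051/1 = 3.2051  ⇒  p = 1/(1 + 3.2051) = 0.2378
Gh-83: 23.78%, Gh-85: 76.22%.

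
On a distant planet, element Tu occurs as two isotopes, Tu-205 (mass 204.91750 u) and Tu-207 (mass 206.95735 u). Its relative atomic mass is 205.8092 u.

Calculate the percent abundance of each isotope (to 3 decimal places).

Tu-205: 56.286%, Tu-207: 43.714%

With x = fraction of Tu-205 (so Tu-207 is 1 − x):
204.91750·x + 206.95735·(1 − x) = 205.8092
(204.91750 − 206.95735)·x = 205.8092 − 206.95735
x = -1.14815 / -2.03985 = 0.56286 → 56.286% Tu-205, 43.714% Tu-207.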